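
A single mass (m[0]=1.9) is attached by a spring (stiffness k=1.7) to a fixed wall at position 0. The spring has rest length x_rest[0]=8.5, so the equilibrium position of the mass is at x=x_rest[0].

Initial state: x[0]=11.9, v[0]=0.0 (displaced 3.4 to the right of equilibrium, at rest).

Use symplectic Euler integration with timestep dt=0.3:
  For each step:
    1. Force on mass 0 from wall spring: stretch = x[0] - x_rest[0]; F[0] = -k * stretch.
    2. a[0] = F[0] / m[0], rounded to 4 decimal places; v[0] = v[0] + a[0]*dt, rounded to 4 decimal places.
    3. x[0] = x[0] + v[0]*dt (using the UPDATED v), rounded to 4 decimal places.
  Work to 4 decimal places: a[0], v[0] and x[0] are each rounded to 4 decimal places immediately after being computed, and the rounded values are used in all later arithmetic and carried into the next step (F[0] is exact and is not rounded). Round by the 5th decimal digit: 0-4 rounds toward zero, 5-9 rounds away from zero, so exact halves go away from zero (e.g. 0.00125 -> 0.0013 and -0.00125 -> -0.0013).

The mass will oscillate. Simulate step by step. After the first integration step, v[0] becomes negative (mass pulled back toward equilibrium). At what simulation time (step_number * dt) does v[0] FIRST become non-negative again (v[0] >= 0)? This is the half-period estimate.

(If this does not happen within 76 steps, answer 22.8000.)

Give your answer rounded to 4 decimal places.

Answer: 3.6000

Derivation:
Step 0: x=[11.9000] v=[0.0000]
Step 1: x=[11.6262] v=[-0.9126]
Step 2: x=[11.1007] v=[-1.7517]
Step 3: x=[10.3658] v=[-2.4498]
Step 4: x=[9.4806] v=[-2.9506]
Step 5: x=[8.5165] v=[-3.2138]
Step 6: x=[7.5510] v=[-3.2182]
Step 7: x=[6.6620] v=[-2.9635]
Step 8: x=[5.9209] v=[-2.4702]
Step 9: x=[5.3875] v=[-1.7779]
Step 10: x=[5.1048] v=[-0.9424]
Step 11: x=[5.0955] v=[-0.0311]
Step 12: x=[5.3603] v=[0.8827]
First v>=0 after going negative at step 12, time=3.6000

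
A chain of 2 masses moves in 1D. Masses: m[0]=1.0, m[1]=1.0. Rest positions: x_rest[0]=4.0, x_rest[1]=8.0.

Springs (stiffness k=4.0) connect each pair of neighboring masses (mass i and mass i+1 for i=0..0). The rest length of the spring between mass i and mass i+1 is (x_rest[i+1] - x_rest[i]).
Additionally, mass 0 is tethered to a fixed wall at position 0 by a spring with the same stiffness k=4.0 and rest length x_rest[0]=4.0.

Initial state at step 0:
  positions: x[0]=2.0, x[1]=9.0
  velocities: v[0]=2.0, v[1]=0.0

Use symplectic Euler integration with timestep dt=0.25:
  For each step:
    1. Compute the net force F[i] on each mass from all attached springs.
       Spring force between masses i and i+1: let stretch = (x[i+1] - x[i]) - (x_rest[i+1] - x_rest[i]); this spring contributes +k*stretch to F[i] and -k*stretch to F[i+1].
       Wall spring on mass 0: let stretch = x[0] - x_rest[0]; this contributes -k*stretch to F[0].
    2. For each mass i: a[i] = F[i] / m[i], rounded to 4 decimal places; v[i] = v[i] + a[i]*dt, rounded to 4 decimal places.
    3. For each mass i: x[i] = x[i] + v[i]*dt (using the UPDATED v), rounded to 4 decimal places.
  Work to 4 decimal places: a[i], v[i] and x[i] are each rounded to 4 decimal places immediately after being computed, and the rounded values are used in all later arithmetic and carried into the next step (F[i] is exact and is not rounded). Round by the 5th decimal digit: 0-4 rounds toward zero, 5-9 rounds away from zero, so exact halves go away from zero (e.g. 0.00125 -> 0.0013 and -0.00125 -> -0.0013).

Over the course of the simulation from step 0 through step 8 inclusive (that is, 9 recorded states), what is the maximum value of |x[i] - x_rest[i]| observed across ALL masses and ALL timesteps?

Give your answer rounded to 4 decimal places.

Step 0: x=[2.0000 9.0000] v=[2.0000 0.0000]
Step 1: x=[3.7500 8.2500] v=[7.0000 -3.0000]
Step 2: x=[5.6875 7.3750] v=[7.7500 -3.5000]
Step 3: x=[6.6250 7.0781] v=[3.7500 -1.1875]
Step 4: x=[6.0195 7.6680] v=[-2.4219 2.3594]
Step 5: x=[4.3213 8.8457] v=[-6.7929 4.7109]
Step 6: x=[2.6739 9.8923] v=[-6.5898 4.1865]
Step 7: x=[2.1626 10.1343] v=[-2.0453 0.9681]
Step 8: x=[3.1036 9.3834] v=[3.7638 -3.0036]
Max displacement = 2.6250

Answer: 2.6250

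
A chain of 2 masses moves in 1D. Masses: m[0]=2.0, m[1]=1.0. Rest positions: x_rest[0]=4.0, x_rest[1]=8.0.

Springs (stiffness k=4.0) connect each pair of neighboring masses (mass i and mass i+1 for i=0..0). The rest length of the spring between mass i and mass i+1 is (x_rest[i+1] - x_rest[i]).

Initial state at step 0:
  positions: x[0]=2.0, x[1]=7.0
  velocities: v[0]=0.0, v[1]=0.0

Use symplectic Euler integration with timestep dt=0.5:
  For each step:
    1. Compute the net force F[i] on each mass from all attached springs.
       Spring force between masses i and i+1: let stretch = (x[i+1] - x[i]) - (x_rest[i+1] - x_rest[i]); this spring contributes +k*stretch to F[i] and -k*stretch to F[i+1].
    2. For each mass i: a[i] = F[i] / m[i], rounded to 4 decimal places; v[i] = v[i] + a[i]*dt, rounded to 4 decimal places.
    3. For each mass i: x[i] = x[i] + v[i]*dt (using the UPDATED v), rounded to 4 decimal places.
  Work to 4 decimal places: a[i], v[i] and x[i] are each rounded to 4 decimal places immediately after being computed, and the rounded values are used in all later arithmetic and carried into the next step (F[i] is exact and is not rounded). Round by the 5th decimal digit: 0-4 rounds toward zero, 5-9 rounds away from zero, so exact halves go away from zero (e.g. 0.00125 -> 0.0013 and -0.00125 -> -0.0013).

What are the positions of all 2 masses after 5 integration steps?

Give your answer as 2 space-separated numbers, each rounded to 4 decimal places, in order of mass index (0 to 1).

Answer: 2.0938 6.8125

Derivation:
Step 0: x=[2.0000 7.0000] v=[0.0000 0.0000]
Step 1: x=[2.5000 6.0000] v=[1.0000 -2.0000]
Step 2: x=[2.7500 5.5000] v=[0.5000 -1.0000]
Step 3: x=[2.3750 6.2500] v=[-0.7500 1.5000]
Step 4: x=[1.9375 7.1250] v=[-0.8750 1.7500]
Step 5: x=[2.0938 6.8125] v=[0.3125 -0.6250]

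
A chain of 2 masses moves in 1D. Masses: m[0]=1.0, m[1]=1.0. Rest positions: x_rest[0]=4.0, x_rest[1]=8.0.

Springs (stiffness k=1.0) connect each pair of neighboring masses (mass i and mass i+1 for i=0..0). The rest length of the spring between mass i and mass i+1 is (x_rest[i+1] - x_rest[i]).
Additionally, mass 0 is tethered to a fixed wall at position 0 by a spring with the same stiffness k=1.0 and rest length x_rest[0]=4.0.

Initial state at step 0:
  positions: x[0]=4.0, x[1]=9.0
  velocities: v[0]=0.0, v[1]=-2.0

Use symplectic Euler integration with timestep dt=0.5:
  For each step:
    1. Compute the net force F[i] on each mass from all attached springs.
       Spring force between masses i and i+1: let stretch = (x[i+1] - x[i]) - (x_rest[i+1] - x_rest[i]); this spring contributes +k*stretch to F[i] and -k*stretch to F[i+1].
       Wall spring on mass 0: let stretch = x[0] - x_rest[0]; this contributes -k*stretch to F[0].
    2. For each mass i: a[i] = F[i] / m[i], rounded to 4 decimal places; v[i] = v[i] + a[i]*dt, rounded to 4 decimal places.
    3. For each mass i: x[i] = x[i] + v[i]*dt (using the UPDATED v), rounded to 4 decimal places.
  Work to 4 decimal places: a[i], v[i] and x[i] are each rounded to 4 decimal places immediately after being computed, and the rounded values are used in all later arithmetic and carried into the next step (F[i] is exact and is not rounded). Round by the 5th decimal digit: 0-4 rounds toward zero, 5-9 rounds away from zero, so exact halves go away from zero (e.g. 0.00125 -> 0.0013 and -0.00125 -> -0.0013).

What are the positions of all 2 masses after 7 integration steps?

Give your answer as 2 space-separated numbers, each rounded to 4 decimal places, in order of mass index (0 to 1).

Answer: 1.7280 6.0082

Derivation:
Step 0: x=[4.0000 9.0000] v=[0.0000 -2.0000]
Step 1: x=[4.2500 7.7500] v=[0.5000 -2.5000]
Step 2: x=[4.3125 6.6250] v=[0.1250 -2.2500]
Step 3: x=[3.8750 5.9219] v=[-0.8750 -1.4063]
Step 4: x=[2.9805 5.7070] v=[-1.7891 -0.4298]
Step 5: x=[2.0225 5.8105] v=[-1.9161 0.2070]
Step 6: x=[1.5058 5.9670] v=[-1.0334 0.3130]
Step 7: x=[1.7280 6.0082] v=[0.4443 0.0824]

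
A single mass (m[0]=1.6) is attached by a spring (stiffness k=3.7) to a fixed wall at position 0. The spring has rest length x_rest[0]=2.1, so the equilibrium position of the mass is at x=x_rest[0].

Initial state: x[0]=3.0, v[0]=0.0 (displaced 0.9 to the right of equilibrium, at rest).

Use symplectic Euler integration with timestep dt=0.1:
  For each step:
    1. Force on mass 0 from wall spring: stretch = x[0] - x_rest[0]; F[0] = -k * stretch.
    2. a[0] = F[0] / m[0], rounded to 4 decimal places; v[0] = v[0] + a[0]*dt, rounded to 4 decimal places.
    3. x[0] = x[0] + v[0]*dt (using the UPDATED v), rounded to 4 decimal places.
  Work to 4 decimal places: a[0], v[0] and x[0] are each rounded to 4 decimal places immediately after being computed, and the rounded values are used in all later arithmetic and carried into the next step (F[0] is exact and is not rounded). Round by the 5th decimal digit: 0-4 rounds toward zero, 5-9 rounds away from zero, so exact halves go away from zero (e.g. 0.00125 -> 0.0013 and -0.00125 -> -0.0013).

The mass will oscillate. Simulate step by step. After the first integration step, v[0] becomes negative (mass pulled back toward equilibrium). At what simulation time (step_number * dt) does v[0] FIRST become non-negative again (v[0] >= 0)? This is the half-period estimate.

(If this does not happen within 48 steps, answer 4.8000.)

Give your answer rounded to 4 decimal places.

Answer: 2.1000

Derivation:
Step 0: x=[3.0000] v=[0.0000]
Step 1: x=[2.9792] v=[-0.2081]
Step 2: x=[2.9381] v=[-0.4114]
Step 3: x=[2.8776] v=[-0.6052]
Step 4: x=[2.7991] v=[-0.7850]
Step 5: x=[2.7044] v=[-0.9467]
Step 6: x=[2.5958] v=[-1.0865]
Step 7: x=[2.4757] v=[-1.2012]
Step 8: x=[2.3469] v=[-1.2881]
Step 9: x=[2.2124] v=[-1.3452]
Step 10: x=[2.0753] v=[-1.3712]
Step 11: x=[1.9388] v=[-1.3655]
Step 12: x=[1.8060] v=[-1.3282]
Step 13: x=[1.6800] v=[-1.2602]
Step 14: x=[1.5637] v=[-1.1631]
Step 15: x=[1.4598] v=[-1.0391]
Step 16: x=[1.3707] v=[-0.8911]
Step 17: x=[1.2985] v=[-0.7225]
Step 18: x=[1.2448] v=[-0.5372]
Step 19: x=[1.2109] v=[-0.3394]
Step 20: x=[1.1975] v=[-0.1338]
Step 21: x=[1.2050] v=[0.0749]
First v>=0 after going negative at step 21, time=2.1000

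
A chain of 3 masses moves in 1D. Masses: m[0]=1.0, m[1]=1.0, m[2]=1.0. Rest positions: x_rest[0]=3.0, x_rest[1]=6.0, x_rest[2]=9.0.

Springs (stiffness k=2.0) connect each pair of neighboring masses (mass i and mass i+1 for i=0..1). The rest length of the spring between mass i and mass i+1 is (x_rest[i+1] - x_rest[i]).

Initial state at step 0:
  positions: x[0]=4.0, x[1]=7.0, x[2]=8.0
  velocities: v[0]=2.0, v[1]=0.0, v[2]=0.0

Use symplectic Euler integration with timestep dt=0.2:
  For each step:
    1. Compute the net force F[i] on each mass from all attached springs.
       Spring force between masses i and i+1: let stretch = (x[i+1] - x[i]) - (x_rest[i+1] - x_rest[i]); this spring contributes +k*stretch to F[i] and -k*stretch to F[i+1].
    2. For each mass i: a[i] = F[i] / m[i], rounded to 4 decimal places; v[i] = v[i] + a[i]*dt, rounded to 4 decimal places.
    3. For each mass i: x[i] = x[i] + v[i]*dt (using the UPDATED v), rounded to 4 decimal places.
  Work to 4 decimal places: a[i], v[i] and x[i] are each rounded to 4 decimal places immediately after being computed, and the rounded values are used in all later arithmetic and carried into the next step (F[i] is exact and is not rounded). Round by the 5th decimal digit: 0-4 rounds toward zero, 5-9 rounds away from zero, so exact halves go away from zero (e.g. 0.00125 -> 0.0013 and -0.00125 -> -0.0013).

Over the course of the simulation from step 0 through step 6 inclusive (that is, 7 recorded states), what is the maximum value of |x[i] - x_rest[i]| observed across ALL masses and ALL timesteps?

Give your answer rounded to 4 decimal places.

Step 0: x=[4.0000 7.0000 8.0000] v=[2.0000 0.0000 0.0000]
Step 1: x=[4.4000 6.8400 8.1600] v=[2.0000 -0.8000 0.8000]
Step 2: x=[4.7552 6.5904 8.4544] v=[1.7760 -1.2480 1.4720]
Step 3: x=[5.0172 6.3431 8.8397] v=[1.3101 -1.2365 1.9264]
Step 4: x=[5.1453 6.1895 9.2653] v=[0.6405 -0.7682 2.1278]
Step 5: x=[5.1169 6.1984 9.6848] v=[-0.1418 0.0444 2.0975]
Step 6: x=[4.9351 6.3997 10.0654] v=[-0.9092 1.0064 1.9029]
Max displacement = 2.1453

Answer: 2.1453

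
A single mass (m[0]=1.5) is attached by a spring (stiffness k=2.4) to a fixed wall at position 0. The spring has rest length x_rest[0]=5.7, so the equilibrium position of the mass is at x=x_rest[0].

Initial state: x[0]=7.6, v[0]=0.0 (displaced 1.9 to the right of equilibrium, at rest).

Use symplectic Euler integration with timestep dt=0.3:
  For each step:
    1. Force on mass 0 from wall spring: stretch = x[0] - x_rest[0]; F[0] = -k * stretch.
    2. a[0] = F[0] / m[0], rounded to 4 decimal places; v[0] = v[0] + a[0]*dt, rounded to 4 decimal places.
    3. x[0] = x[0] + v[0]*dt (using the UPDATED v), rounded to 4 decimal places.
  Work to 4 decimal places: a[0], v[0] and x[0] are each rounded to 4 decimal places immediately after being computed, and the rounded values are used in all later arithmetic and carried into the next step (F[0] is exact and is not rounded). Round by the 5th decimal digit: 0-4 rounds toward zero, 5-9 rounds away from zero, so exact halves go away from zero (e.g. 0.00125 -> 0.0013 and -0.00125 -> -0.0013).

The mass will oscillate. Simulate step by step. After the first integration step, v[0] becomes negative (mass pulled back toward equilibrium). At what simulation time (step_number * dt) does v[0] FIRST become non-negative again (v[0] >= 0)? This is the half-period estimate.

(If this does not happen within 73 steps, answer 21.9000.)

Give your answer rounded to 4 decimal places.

Answer: 2.7000

Derivation:
Step 0: x=[7.6000] v=[0.0000]
Step 1: x=[7.3264] v=[-0.9120]
Step 2: x=[6.8186] v=[-1.6927]
Step 3: x=[6.1497] v=[-2.2296]
Step 4: x=[5.4161] v=[-2.4455]
Step 5: x=[4.7233] v=[-2.3092]
Step 6: x=[4.1712] v=[-1.8404]
Step 7: x=[3.8392] v=[-1.1066]
Step 8: x=[3.7752] v=[-0.2134]
Step 9: x=[3.9884] v=[0.7105]
First v>=0 after going negative at step 9, time=2.7000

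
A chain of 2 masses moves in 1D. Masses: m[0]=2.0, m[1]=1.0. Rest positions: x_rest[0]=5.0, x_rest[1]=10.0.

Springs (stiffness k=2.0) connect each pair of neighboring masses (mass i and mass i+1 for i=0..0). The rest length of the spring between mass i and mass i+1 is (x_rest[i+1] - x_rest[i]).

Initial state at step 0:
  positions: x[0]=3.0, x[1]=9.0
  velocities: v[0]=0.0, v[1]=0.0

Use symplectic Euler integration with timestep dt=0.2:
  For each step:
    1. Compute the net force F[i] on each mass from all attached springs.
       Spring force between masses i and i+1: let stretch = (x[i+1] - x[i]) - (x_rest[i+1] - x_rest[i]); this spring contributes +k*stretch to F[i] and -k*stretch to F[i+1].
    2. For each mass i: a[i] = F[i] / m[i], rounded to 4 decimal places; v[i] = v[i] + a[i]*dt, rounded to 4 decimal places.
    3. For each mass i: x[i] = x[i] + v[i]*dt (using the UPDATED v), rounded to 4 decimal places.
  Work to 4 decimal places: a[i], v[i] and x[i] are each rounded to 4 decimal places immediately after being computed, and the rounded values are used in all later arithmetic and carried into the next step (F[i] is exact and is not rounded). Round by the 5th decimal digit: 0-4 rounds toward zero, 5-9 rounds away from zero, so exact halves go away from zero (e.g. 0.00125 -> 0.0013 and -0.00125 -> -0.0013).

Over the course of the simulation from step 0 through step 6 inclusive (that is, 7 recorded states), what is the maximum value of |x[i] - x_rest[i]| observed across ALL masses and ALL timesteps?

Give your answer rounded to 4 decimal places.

Step 0: x=[3.0000 9.0000] v=[0.0000 0.0000]
Step 1: x=[3.0400 8.9200] v=[0.2000 -0.4000]
Step 2: x=[3.1152 8.7696] v=[0.3760 -0.7520]
Step 3: x=[3.2166 8.5668] v=[0.5069 -1.0138]
Step 4: x=[3.3320 8.3360] v=[0.5769 -1.1539]
Step 5: x=[3.4475 8.1049] v=[0.5777 -1.1555]
Step 6: x=[3.5493 7.9012] v=[0.5092 -1.0185]
Max displacement = 2.0988

Answer: 2.0988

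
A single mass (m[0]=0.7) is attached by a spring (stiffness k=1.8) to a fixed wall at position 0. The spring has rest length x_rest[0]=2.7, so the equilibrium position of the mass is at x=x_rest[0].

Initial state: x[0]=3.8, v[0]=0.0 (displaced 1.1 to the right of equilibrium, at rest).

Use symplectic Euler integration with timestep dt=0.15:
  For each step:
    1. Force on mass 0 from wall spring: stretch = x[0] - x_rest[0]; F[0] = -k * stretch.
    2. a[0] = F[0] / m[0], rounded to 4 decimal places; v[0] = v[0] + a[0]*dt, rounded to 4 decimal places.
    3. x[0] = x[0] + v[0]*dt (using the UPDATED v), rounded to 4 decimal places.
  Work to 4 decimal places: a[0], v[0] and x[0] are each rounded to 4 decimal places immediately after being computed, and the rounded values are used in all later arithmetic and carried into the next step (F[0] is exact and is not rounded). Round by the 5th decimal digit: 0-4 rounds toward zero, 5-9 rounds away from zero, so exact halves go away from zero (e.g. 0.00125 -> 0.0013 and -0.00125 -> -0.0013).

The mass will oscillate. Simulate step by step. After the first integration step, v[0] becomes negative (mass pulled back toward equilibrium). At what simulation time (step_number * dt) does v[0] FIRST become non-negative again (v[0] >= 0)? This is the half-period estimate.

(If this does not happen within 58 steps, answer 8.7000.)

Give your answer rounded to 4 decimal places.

Answer: 2.1000

Derivation:
Step 0: x=[3.8000] v=[0.0000]
Step 1: x=[3.7364] v=[-0.4243]
Step 2: x=[3.6128] v=[-0.8241]
Step 3: x=[3.4364] v=[-1.1762]
Step 4: x=[3.2174] v=[-1.4602]
Step 5: x=[2.9684] v=[-1.6598]
Step 6: x=[2.7039] v=[-1.7633]
Step 7: x=[2.4392] v=[-1.7648]
Step 8: x=[2.1896] v=[-1.6642]
Step 9: x=[1.9695] v=[-1.4673]
Step 10: x=[1.7917] v=[-1.1855]
Step 11: x=[1.6664] v=[-0.8352]
Step 12: x=[1.6009] v=[-0.4365]
Step 13: x=[1.5990] v=[-0.0126]
Step 14: x=[1.6608] v=[0.4121]
First v>=0 after going negative at step 14, time=2.1000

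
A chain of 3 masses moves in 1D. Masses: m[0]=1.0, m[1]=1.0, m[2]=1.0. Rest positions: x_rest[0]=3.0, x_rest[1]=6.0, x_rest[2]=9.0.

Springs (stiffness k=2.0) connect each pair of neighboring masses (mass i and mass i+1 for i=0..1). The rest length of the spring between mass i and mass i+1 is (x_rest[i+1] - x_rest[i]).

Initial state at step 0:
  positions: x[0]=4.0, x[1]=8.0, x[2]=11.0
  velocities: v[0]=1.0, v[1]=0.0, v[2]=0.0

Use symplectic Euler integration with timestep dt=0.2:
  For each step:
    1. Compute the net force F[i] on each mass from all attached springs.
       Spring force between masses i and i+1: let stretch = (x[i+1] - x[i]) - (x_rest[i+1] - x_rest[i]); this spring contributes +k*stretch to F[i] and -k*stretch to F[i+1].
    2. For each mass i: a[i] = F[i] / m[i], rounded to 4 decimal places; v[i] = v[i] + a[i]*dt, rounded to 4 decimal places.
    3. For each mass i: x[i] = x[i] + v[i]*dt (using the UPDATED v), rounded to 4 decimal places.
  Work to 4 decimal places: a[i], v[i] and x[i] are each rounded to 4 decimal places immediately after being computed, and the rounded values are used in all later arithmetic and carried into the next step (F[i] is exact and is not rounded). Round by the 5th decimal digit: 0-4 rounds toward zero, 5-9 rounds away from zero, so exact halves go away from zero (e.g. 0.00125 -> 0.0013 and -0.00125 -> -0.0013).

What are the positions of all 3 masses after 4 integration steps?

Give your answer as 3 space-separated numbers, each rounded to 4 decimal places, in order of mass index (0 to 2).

Step 0: x=[4.0000 8.0000 11.0000] v=[1.0000 0.0000 0.0000]
Step 1: x=[4.2800 7.9200 11.0000] v=[1.4000 -0.4000 0.0000]
Step 2: x=[4.6112 7.7952 10.9936] v=[1.6560 -0.6240 -0.0320]
Step 3: x=[4.9571 7.6716 10.9713] v=[1.7296 -0.6182 -0.1114]
Step 4: x=[5.2802 7.5948 10.9250] v=[1.6154 -0.3841 -0.2313]

Answer: 5.2802 7.5948 10.9250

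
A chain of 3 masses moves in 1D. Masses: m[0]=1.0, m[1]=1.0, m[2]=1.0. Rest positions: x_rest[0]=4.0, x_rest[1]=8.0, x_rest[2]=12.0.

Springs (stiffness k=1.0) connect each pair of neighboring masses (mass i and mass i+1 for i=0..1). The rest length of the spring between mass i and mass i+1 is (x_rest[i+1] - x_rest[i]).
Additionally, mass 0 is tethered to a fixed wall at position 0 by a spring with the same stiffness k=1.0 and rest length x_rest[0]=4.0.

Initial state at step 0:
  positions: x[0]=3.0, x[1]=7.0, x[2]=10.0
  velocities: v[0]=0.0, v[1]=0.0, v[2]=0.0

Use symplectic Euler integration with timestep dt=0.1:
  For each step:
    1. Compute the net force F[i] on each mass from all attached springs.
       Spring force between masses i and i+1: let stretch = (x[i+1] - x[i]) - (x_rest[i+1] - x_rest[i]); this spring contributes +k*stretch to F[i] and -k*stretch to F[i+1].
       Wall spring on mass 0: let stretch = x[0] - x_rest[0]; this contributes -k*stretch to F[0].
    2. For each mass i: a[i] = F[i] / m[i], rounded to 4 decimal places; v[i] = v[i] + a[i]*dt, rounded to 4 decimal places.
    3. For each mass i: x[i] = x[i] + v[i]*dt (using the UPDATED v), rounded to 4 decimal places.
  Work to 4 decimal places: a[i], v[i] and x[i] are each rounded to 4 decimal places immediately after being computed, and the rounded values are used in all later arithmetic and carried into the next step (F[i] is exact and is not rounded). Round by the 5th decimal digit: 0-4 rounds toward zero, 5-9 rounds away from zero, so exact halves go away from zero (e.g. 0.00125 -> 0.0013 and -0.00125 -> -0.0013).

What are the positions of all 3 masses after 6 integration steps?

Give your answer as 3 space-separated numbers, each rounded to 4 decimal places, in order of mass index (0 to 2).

Step 0: x=[3.0000 7.0000 10.0000] v=[0.0000 0.0000 0.0000]
Step 1: x=[3.0100 6.9900 10.0100] v=[0.1000 -0.1000 0.1000]
Step 2: x=[3.0297 6.9704 10.0298] v=[0.1970 -0.1960 0.1980]
Step 3: x=[3.0585 6.9420 10.0590] v=[0.2881 -0.2841 0.2921]
Step 4: x=[3.0956 6.9059 10.0970] v=[0.3706 -0.3608 0.3804]
Step 5: x=[3.1398 6.8636 10.1431] v=[0.4421 -0.4227 0.4613]
Step 6: x=[3.1899 6.8169 10.1964] v=[0.5005 -0.4671 0.5334]

Answer: 3.1899 6.8169 10.1964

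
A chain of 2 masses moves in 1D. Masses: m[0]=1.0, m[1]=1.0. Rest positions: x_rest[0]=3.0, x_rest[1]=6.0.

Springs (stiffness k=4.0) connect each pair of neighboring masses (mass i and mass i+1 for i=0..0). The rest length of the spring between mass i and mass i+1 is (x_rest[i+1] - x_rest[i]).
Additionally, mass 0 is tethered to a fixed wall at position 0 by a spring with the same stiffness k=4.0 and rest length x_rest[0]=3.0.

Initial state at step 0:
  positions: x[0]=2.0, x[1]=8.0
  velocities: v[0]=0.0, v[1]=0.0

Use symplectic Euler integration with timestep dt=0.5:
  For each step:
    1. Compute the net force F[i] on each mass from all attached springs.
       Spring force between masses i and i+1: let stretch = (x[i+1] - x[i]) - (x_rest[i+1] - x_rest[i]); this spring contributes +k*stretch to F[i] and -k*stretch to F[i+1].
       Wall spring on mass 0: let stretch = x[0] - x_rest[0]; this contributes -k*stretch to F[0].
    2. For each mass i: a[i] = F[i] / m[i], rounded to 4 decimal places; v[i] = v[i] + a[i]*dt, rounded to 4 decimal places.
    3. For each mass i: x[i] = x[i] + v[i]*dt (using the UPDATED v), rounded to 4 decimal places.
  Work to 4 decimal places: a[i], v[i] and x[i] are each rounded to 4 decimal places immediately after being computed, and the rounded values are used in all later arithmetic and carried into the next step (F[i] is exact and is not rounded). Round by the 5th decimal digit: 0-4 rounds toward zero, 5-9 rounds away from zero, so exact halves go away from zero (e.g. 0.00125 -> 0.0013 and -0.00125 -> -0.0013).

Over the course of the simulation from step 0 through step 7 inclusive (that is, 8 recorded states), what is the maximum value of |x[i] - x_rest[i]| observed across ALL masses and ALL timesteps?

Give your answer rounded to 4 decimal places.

Answer: 3.0000

Derivation:
Step 0: x=[2.0000 8.0000] v=[0.0000 0.0000]
Step 1: x=[6.0000 5.0000] v=[8.0000 -6.0000]
Step 2: x=[3.0000 6.0000] v=[-6.0000 2.0000]
Step 3: x=[0.0000 7.0000] v=[-6.0000 2.0000]
Step 4: x=[4.0000 4.0000] v=[8.0000 -6.0000]
Step 5: x=[4.0000 4.0000] v=[0.0000 0.0000]
Step 6: x=[0.0000 7.0000] v=[-8.0000 6.0000]
Step 7: x=[3.0000 6.0000] v=[6.0000 -2.0000]
Max displacement = 3.0000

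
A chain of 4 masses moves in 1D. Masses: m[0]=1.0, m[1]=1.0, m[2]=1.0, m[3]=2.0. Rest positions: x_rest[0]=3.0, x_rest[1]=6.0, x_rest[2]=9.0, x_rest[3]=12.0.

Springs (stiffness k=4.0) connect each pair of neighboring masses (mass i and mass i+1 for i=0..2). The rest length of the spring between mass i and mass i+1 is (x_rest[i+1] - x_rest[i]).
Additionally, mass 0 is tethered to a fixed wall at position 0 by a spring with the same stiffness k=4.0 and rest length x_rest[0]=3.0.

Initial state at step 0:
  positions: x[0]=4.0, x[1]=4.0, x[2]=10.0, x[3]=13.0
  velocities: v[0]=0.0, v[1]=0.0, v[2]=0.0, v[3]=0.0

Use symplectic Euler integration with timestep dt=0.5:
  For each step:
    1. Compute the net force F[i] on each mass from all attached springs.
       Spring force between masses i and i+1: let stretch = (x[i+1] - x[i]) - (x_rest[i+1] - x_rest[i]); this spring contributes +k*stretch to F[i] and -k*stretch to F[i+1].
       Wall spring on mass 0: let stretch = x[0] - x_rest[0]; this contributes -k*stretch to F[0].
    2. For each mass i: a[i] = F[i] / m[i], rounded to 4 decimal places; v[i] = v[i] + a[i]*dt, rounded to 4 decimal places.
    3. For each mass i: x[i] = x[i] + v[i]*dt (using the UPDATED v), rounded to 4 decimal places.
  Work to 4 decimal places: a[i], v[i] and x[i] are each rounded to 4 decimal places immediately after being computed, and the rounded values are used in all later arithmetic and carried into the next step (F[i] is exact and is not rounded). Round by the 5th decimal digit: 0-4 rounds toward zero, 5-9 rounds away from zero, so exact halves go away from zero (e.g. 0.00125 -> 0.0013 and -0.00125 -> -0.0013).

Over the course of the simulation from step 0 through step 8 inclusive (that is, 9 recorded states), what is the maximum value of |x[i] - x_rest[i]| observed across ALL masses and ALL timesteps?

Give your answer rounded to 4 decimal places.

Answer: 4.0000

Derivation:
Step 0: x=[4.0000 4.0000 10.0000 13.0000] v=[0.0000 0.0000 0.0000 0.0000]
Step 1: x=[0.0000 10.0000 7.0000 13.0000] v=[-8.0000 12.0000 -6.0000 0.0000]
Step 2: x=[6.0000 3.0000 13.0000 11.5000] v=[12.0000 -14.0000 12.0000 -3.0000]
Step 3: x=[3.0000 9.0000 7.5000 12.2500] v=[-6.0000 12.0000 -11.0000 1.5000]
Step 4: x=[3.0000 7.5000 8.2500 12.1250] v=[0.0000 -3.0000 1.5000 -0.2500]
Step 5: x=[4.5000 2.2500 12.1250 11.5625] v=[3.0000 -10.5000 7.7500 -1.1250]
Step 6: x=[-0.7500 9.1250 5.5625 12.7813] v=[-10.5000 13.7500 -13.1250 2.4375]
Step 7: x=[4.6250 2.5625 9.7813 11.8907] v=[10.7500 -13.1250 8.4376 -1.7813]
Step 8: x=[3.3125 5.2813 8.8907 11.4454] v=[-2.6250 5.4376 -1.7812 -0.8907]
Max displacement = 4.0000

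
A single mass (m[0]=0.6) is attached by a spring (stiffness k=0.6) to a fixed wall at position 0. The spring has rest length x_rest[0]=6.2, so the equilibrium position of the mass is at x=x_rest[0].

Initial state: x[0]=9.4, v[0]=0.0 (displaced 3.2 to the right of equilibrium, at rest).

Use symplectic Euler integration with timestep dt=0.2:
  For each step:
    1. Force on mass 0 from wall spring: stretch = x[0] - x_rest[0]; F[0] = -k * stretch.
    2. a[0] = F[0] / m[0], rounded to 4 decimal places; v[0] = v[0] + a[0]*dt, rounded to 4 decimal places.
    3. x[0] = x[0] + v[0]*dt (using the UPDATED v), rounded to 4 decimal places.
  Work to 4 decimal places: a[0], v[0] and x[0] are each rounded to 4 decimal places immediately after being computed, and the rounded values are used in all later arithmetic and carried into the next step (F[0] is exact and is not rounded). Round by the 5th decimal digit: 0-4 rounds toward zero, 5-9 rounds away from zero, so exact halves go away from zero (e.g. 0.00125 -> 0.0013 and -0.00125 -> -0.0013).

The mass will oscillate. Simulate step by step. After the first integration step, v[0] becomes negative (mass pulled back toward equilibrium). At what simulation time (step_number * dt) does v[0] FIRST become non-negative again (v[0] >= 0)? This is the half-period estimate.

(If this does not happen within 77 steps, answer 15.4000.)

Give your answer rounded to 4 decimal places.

Answer: 3.2000

Derivation:
Step 0: x=[9.4000] v=[0.0000]
Step 1: x=[9.2720] v=[-0.6400]
Step 2: x=[9.0211] v=[-1.2544]
Step 3: x=[8.6574] v=[-1.8186]
Step 4: x=[8.1954] v=[-2.3101]
Step 5: x=[7.6536] v=[-2.7092]
Step 6: x=[7.0536] v=[-2.9999]
Step 7: x=[6.4195] v=[-3.1706]
Step 8: x=[5.7766] v=[-3.2145]
Step 9: x=[5.1506] v=[-3.1298]
Step 10: x=[4.5666] v=[-2.9199]
Step 11: x=[4.0480] v=[-2.5932]
Step 12: x=[3.6154] v=[-2.1628]
Step 13: x=[3.2862] v=[-1.6459]
Step 14: x=[3.0736] v=[-1.0631]
Step 15: x=[2.9860] v=[-0.4378]
Step 16: x=[3.0270] v=[0.2050]
First v>=0 after going negative at step 16, time=3.2000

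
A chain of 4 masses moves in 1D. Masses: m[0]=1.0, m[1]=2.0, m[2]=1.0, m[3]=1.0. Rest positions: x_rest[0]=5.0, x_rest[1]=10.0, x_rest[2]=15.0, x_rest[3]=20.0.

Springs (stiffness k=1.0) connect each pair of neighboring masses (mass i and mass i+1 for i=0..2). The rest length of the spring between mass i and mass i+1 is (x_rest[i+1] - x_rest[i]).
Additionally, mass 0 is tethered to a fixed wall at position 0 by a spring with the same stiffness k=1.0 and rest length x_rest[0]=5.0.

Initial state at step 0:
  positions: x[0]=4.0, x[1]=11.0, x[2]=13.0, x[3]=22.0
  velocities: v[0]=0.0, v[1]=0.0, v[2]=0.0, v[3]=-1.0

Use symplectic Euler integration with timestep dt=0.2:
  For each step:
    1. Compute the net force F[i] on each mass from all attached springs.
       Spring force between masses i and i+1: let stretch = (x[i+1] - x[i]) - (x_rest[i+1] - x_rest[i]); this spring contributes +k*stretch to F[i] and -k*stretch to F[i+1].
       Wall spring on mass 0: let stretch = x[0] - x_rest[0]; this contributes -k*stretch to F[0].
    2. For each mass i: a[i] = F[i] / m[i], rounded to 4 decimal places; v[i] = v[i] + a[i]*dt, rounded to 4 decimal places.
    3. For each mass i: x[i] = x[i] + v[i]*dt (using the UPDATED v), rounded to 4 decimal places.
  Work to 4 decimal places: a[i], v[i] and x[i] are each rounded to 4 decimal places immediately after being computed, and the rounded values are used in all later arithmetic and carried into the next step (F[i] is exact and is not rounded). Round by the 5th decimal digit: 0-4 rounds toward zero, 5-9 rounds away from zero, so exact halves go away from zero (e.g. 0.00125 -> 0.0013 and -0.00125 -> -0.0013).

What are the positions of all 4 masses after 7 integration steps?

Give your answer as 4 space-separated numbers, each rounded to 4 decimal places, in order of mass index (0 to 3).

Answer: 5.9463 9.4249 17.0978 18.3256

Derivation:
Step 0: x=[4.0000 11.0000 13.0000 22.0000] v=[0.0000 0.0000 0.0000 -1.0000]
Step 1: x=[4.1200 10.9000 13.2800 21.6400] v=[0.6000 -0.5000 1.4000 -1.8000]
Step 2: x=[4.3464 10.7120 13.7992 21.1456] v=[1.1320 -0.9400 2.5960 -2.4720]
Step 3: x=[4.6536 10.4584 14.4888 20.5573] v=[1.5358 -1.2678 3.4478 -2.9413]
Step 4: x=[5.0068 10.1694 15.2599 19.9263] v=[1.7660 -1.4452 3.8554 -3.1550]
Step 5: x=[5.3662 9.8789 16.0140 19.3086] v=[1.7972 -1.4524 3.7706 -3.0883]
Step 6: x=[5.6915 9.6209 16.6545 18.7592] v=[1.6265 -1.2902 3.2025 -2.7472]
Step 7: x=[5.9463 9.4249 17.0978 18.3256] v=[1.2741 -0.9798 2.2167 -2.1681]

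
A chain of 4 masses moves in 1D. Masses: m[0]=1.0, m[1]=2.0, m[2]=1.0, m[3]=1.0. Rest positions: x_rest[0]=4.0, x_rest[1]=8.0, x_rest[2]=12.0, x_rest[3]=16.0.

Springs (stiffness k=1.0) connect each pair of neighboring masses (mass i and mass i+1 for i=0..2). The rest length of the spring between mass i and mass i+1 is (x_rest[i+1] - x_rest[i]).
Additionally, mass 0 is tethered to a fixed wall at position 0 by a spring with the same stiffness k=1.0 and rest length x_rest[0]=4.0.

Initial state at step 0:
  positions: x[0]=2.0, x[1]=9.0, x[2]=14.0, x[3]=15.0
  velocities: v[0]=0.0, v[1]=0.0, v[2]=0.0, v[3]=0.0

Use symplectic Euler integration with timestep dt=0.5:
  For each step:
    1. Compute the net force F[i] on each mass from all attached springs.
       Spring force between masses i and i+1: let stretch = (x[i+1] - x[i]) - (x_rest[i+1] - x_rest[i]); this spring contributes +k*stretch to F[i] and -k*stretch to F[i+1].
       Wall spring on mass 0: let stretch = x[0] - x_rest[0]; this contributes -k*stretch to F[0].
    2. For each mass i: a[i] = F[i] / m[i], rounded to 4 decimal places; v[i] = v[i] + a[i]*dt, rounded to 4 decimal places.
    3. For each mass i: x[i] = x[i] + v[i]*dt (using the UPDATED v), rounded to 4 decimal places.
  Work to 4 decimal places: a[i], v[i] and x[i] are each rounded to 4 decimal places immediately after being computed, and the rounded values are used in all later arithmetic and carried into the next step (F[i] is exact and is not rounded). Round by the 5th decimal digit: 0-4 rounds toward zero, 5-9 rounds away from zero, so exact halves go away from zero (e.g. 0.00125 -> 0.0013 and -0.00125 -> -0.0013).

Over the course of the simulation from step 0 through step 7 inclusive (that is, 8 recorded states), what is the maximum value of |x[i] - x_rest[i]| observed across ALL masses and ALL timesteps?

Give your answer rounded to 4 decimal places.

Answer: 2.5665

Derivation:
Step 0: x=[2.0000 9.0000 14.0000 15.0000] v=[0.0000 0.0000 0.0000 0.0000]
Step 1: x=[3.2500 8.7500 13.0000 15.7500] v=[2.5000 -0.5000 -2.0000 1.5000]
Step 2: x=[5.0625 8.3438 11.6250 16.8125] v=[3.6250 -0.8125 -2.7500 2.1250]
Step 3: x=[6.4297 7.9375 10.7266 17.5782] v=[2.7344 -0.8126 -1.7969 1.5313]
Step 4: x=[6.5665 7.6914 10.8438 17.6310] v=[0.2735 -0.4923 0.2344 0.1055]
Step 5: x=[5.3429 7.6987 11.8697 16.9870] v=[-2.4473 0.0146 2.0518 -1.2881]
Step 6: x=[3.3725 7.9329 13.1322 16.0636] v=[-3.9409 0.4684 2.5250 -1.8468]
Step 7: x=[1.6990 8.2470 13.8278 15.4074] v=[-3.3470 0.6282 1.3911 -1.3125]
Max displacement = 2.5665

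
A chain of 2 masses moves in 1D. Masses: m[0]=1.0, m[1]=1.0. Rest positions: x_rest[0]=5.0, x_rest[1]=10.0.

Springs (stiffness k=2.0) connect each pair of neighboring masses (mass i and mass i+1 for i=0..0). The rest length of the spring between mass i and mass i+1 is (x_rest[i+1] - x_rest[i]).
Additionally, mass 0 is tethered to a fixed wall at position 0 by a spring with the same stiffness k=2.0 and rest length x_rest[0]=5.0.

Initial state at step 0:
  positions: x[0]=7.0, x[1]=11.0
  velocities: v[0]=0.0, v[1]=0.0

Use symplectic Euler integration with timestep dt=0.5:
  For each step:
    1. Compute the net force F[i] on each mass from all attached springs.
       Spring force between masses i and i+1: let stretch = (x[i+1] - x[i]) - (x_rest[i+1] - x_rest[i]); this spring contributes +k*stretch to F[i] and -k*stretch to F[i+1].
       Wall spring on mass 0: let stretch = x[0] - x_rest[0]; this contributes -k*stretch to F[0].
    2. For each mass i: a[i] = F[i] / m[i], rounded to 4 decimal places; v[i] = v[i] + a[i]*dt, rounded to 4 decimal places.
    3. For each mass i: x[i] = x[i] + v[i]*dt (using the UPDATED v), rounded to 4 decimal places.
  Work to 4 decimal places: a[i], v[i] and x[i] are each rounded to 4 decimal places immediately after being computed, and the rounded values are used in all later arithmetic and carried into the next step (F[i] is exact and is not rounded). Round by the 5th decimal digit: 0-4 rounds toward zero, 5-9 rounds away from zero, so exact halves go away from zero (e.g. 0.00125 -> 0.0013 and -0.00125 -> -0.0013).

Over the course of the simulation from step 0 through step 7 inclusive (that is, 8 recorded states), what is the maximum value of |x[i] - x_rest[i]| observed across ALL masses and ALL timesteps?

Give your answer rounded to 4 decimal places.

Answer: 2.1797

Derivation:
Step 0: x=[7.0000 11.0000] v=[0.0000 0.0000]
Step 1: x=[5.5000 11.5000] v=[-3.0000 1.0000]
Step 2: x=[4.2500 11.5000] v=[-2.5000 0.0000]
Step 3: x=[4.5000 10.3750] v=[0.5000 -2.2500]
Step 4: x=[5.4375 8.8125] v=[1.8750 -3.1250]
Step 5: x=[5.3438 8.0625] v=[-0.1875 -1.5000]
Step 6: x=[3.9375 8.4532] v=[-2.8126 0.7813]
Step 7: x=[2.8203 9.0860] v=[-2.2344 1.2656]
Max displacement = 2.1797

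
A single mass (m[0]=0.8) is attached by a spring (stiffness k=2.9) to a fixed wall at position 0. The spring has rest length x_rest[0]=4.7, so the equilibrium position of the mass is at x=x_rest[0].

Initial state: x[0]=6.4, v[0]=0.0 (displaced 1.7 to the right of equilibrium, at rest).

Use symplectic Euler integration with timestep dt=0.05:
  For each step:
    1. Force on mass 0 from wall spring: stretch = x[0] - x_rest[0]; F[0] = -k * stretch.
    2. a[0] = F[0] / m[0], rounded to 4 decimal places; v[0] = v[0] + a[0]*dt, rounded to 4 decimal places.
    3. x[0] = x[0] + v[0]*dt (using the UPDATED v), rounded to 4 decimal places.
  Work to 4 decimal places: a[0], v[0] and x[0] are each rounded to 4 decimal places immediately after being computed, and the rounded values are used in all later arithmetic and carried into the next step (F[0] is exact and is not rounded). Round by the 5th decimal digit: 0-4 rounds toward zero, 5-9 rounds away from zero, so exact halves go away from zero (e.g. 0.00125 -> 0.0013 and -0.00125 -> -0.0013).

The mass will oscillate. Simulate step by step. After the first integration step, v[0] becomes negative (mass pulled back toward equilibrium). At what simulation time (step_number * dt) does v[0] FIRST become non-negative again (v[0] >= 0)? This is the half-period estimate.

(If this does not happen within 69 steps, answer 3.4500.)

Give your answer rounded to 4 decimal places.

Step 0: x=[6.4000] v=[0.0000]
Step 1: x=[6.3846] v=[-0.3081]
Step 2: x=[6.3539] v=[-0.6134]
Step 3: x=[6.3082] v=[-0.9132]
Step 4: x=[6.2480] v=[-1.2047]
Step 5: x=[6.1737] v=[-1.4853]
Step 6: x=[6.0861] v=[-1.7524]
Step 7: x=[5.9859] v=[-2.0036]
Step 8: x=[5.8741] v=[-2.2367]
Step 9: x=[5.7516] v=[-2.4495]
Step 10: x=[5.6196] v=[-2.6401]
Step 11: x=[5.4793] v=[-2.8068]
Step 12: x=[5.3319] v=[-2.9481]
Step 13: x=[5.1788] v=[-3.0626]
Step 14: x=[5.0213] v=[-3.1494]
Step 15: x=[4.8609] v=[-3.2076]
Step 16: x=[4.6991] v=[-3.2368]
Step 17: x=[4.5373] v=[-3.2366]
Step 18: x=[4.3769] v=[-3.2071]
Step 19: x=[4.2195] v=[-3.1485]
Step 20: x=[4.0664] v=[-3.0614]
Step 21: x=[3.9191] v=[-2.9466]
Step 22: x=[3.7788] v=[-2.8051]
Step 23: x=[3.6469] v=[-2.6381]
Step 24: x=[3.5245] v=[-2.4472]
Step 25: x=[3.4128] v=[-2.2341]
Step 26: x=[3.3128] v=[-2.0008]
Step 27: x=[3.2253] v=[-1.7494]
Step 28: x=[3.1512] v=[-1.4821]
Step 29: x=[3.0911] v=[-1.2014]
Step 30: x=[3.0456] v=[-0.9098]
Step 31: x=[3.0151] v=[-0.6099]
Step 32: x=[2.9999] v=[-0.3045]
Step 33: x=[3.0001] v=[0.0036]
First v>=0 after going negative at step 33, time=1.6500

Answer: 1.6500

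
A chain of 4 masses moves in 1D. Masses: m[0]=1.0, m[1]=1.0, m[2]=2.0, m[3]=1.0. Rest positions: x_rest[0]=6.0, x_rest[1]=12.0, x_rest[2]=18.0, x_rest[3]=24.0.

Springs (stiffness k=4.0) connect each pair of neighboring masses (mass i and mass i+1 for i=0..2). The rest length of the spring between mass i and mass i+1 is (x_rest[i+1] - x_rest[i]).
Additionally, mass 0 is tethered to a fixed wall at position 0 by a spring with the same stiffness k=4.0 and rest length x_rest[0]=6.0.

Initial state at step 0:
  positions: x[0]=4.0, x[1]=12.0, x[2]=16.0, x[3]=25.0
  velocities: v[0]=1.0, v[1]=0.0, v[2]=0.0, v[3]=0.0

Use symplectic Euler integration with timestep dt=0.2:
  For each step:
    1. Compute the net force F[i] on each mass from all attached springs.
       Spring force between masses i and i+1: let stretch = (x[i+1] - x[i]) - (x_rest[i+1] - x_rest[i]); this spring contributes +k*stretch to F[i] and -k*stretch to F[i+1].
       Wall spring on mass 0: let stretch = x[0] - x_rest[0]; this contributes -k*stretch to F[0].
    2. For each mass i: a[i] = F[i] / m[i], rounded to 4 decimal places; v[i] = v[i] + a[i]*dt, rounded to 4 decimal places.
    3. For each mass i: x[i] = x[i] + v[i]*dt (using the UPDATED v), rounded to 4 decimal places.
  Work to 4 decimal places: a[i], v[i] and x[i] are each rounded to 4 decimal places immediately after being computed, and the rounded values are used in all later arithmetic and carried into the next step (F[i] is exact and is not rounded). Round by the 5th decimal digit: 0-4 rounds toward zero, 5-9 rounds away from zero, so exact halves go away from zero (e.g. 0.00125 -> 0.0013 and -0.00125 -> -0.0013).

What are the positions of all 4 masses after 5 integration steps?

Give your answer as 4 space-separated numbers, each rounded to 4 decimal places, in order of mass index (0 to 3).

Step 0: x=[4.0000 12.0000 16.0000 25.0000] v=[1.0000 0.0000 0.0000 0.0000]
Step 1: x=[4.8400 11.3600 16.4000 24.5200] v=[4.2000 -3.2000 2.0000 -2.4000]
Step 2: x=[5.9488 10.4832 17.0464 23.7008] v=[5.5440 -4.3840 3.2320 -4.0960]
Step 3: x=[6.8313 9.9310 17.7001 22.7769] v=[4.4125 -2.7610 3.2685 -4.6195]
Step 4: x=[7.1167 10.1259 18.1384 22.0007] v=[1.4272 0.9745 2.1916 -3.8809]
Step 5: x=[6.7449 11.1213 18.2447 21.5666] v=[-1.8588 4.9771 0.5315 -2.1707]

Answer: 6.7449 11.1213 18.2447 21.5666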